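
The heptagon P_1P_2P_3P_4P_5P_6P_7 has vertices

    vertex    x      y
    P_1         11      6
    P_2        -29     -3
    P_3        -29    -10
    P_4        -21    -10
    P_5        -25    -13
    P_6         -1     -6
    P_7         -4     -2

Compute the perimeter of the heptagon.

|P_1P_2| = √((-40)² + (-9)²) = √1681 = 41
|P_2P_3| = √((0)² + (-7)²) = √49 = 7
|P_3P_4| = √((8)² + (0)²) = √64 = 8
|P_4P_5| = √((-4)² + (-3)²) = √25 = 5
|P_5P_6| = √((24)² + (7)²) = √625 = 25
|P_6P_7| = √((-3)² + (4)²) = √25 = 5
|P_7P_1| = √((15)² + (8)²) = √289 = 17
Perimeter = 41 + 7 + 8 + 5 + 25 + 5 + 17 = 108.

108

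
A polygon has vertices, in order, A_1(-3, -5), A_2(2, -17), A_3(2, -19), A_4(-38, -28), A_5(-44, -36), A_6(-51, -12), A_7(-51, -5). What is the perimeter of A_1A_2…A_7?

146

|A_1A_2| = √((5)² + (-12)²) = √169 = 13
|A_2A_3| = √((0)² + (-2)²) = √4 = 2
|A_3A_4| = √((-40)² + (-9)²) = √1681 = 41
|A_4A_5| = √((-6)² + (-8)²) = √100 = 10
|A_5A_6| = √((-7)² + (24)²) = √625 = 25
|A_6A_7| = √((0)² + (7)²) = √49 = 7
|A_7A_1| = √((48)² + (0)²) = √2304 = 48
Perimeter = 13 + 2 + 41 + 10 + 25 + 7 + 48 = 146.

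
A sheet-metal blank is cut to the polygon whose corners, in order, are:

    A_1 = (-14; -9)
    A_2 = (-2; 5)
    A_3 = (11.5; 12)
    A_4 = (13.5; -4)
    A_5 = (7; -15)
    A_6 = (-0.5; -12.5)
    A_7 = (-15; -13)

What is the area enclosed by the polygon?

Σ = (-88) + (-81.5) + (-208) + (-174.5) + (-95) + (-181) + (-47) = -875
Area = |Σ|/2 = 437.5.

437.5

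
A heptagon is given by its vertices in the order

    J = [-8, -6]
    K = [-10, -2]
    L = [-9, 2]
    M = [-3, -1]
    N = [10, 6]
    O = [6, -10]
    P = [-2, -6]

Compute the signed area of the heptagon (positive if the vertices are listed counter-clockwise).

Apply Gauss's area formula: 2A = Σ (x_i·y_{i+1} − x_{i+1}·y_i), indices taken mod 7.
Σ = (-44) + (-38) + (15) + (-8) + (-136) + (-56) + (-36) = -303
Signed area = Σ/2 = -151.5 (negative ⇒ clockwise traversal).

-151.5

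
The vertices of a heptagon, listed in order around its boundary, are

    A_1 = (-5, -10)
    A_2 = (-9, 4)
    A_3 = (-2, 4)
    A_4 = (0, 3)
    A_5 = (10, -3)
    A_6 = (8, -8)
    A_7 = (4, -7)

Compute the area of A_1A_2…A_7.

164.5

Apply the shoelace (surveyor's) formula: 2A = Σ (x_i·y_{i+1} − x_{i+1}·y_i), indices taken mod 7.
Σ = (-110) + (-28) + (-6) + (-30) + (-56) + (-24) + (-75) = -329
Area = |Σ|/2 = 164.5.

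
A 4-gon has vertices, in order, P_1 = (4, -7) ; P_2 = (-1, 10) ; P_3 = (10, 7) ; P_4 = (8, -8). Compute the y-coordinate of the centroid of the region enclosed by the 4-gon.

68/39

Apply the shoelace formula. First the cross-terms c_i = x_i·y_{i+1} − x_{i+1}·y_i:
  33, -107, -136, -24  ⇒  2A = -234, A = -117.
Then Σ (y_i + y_{i+1})·c_i = -1224, so ȳ = -1224 / (6·(-117)) = 68/39.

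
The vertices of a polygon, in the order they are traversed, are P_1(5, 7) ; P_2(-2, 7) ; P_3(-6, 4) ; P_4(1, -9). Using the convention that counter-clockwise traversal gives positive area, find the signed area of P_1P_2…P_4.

92.5

Apply the surveyor's formula: 2A = Σ (x_i·y_{i+1} − x_{i+1}·y_i), indices taken mod 4.
Σ = (49) + (34) + (50) + (52) = 185
Signed area = Σ/2 = 92.5 (positive ⇒ counter-clockwise traversal).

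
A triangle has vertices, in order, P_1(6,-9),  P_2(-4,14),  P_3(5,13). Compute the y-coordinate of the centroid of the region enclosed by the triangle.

Apply the shoelace formula. First the cross-terms c_i = x_i·y_{i+1} − x_{i+1}·y_i:
  48, -122, -123  ⇒  2A = -197, A = -98.5.
Then Σ (y_i + y_{i+1})·c_i = -3546, so ȳ = -3546 / (6·(-98.5)) = 6.

6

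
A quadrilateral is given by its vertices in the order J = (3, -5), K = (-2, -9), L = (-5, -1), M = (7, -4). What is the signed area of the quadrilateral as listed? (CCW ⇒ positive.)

Apply the shoelace formula: 2A = Σ (x_i·y_{i+1} − x_{i+1}·y_i), indices taken mod 4.
J→K: (3)(-9) − (-2)(-5) = -37
K→L: (-2)(-1) − (-5)(-9) = -43
L→M: (-5)(-4) − (7)(-1) = 27
M→J: (7)(-5) − (3)(-4) = -23
Σ = -76
Signed area = Σ/2 = -38 (negative ⇒ clockwise traversal).

-38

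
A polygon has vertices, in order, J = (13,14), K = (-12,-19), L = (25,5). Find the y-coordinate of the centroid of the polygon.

0

Apply the shoelace formula. First the cross-terms c_i = x_i·y_{i+1} − x_{i+1}·y_i:
  -79, 415, 285  ⇒  2A = 621, A = 310.5.
Then Σ (y_i + y_{i+1})·c_i = 0, so ȳ = 0 / (6·310.5) = 0.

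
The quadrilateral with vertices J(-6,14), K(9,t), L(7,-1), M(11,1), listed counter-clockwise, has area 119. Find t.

Write out the shoelace sum; only the two edges meeting at K involve t:
2·Area = [((-6)·t − 9·14) + (9·(-1) − 7·t)] + 178
       = -13·t + 43 = 238
⇒ t = -15.

-15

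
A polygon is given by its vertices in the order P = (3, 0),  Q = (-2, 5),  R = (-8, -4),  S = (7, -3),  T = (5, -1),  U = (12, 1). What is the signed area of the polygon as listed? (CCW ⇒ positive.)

68.5

P→Q: (3)(5) − (-2)(0) = 15
Q→R: (-2)(-4) − (-8)(5) = 48
R→S: (-8)(-3) − (7)(-4) = 52
S→T: (7)(-1) − (5)(-3) = 8
T→U: (5)(1) − (12)(-1) = 17
U→P: (12)(0) − (3)(1) = -3
Σ = 137
Signed area = Σ/2 = 68.5 (positive ⇒ counter-clockwise traversal).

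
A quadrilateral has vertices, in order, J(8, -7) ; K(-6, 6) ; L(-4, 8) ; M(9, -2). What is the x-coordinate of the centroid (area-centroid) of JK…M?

Apply Gauss's area formula. First the cross-terms c_i = x_i·y_{i+1} − x_{i+1}·y_i:
  6, -24, -64, -47  ⇒  2A = -129, A = -64.5.
Then Σ (x_i + x_{i+1})·c_i = -867, so x̄ = -867 / (6·(-64.5)) = 289/129.

289/129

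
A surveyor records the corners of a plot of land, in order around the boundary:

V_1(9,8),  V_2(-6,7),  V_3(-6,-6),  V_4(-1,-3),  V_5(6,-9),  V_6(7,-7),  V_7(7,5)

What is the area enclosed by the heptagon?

172

Apply the shoelace formula: 2A = Σ (x_i·y_{i+1} − x_{i+1}·y_i), indices taken mod 7.
Cross-terms: 111, 78, 12, 27, 21, 84, 11  ⇒  Σ = 344
Area = |Σ|/2 = 172.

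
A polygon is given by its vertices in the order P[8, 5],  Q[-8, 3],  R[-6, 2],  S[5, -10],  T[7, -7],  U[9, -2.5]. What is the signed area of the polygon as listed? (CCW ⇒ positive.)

Apply the shoelace formula: 2A = Σ (x_i·y_{i+1} − x_{i+1}·y_i), indices taken mod 6.
Σ = (64) + (2) + (50) + (35) + (45.5) + (65) = 261.5
Signed area = Σ/2 = 130.75 (positive ⇒ counter-clockwise traversal).

130.75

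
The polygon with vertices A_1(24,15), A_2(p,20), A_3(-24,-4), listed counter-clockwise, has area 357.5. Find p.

The doubled signed area Σ (x_i y_{i+1} − x_{i+1} y_i) is linear in p.
With p=0 it equals 696; the coefficient of p is -19 (from the two edges through A_2).
So -19·p + 696 = 2·357.5 = 715 ⇒ p = -1.

-1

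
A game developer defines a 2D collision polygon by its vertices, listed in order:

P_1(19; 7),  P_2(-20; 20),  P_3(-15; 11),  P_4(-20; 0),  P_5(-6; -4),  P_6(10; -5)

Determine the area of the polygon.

567.5

Σ = (520) + (80) + (220) + (80) + (70) + (165) = 1135
Area = |Σ|/2 = 567.5.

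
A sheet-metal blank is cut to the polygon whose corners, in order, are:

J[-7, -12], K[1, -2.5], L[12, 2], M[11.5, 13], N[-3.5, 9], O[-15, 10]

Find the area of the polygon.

Σ = (29.5) + (32) + (133) + (149) + (100) + (250) = 693.5
Area = |Σ|/2 = 346.75.

346.75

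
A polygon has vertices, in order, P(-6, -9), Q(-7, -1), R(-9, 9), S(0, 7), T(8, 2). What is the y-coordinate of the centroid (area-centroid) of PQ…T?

183/154

Apply the shoelace formula. First the cross-terms c_i = x_i·y_{i+1} − x_{i+1}·y_i:
  -57, -72, -63, -56, -60  ⇒  2A = -308, A = -154.
Then Σ (y_i + y_{i+1})·c_i = -1098, so ȳ = -1098 / (6·(-154)) = 183/154.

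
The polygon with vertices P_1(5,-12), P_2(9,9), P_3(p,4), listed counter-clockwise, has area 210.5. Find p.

Write out the shoelace sum; only the two edges meeting at P_3 involve p:
2·Area = [(9·4 − p·9) + (p·(-12) − 5·4)] + 153
       = -21·p + 169 = 421
⇒ p = -12.

-12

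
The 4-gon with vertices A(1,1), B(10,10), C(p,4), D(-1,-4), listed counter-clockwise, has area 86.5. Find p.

Write out the shoelace sum; only the two edges meeting at C involve p:
2·Area = [(10·4 − p·10) + (p·(-4) − (-1)·4)] + 3
       = -14·p + 47 = 173
⇒ p = -9.

-9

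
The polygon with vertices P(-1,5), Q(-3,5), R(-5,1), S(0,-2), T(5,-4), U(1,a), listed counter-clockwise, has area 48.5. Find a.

The doubled signed area Σ (x_i y_{i+1} − x_{i+1} y_i) is linear in a.
With a=0 it equals 61; the coefficient of a is 6 (from the two edges through U).
So 6·a + 61 = 2·48.5 = 97 ⇒ a = 6.

6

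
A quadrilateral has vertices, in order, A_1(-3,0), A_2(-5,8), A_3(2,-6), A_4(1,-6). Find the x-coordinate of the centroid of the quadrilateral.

Apply the shoelace (surveyor's) formula. First the cross-terms c_i = x_i·y_{i+1} − x_{i+1}·y_i:
  -24, 14, -6, -18  ⇒  2A = -34, A = -17.
Then Σ (x_i + x_{i+1})·c_i = 168, so x̄ = 168 / (6·(-17)) = -28/17.

-28/17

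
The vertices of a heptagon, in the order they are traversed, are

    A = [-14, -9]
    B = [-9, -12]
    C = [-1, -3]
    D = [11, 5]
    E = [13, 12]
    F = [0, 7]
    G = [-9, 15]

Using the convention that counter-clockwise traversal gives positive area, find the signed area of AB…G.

Σ = (87) + (15) + (28) + (67) + (91) + (63) + (291) = 642
Signed area = Σ/2 = 321 (positive ⇒ counter-clockwise traversal).

321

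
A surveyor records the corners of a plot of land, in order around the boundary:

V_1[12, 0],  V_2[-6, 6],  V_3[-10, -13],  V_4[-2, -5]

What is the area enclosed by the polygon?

Apply the shoelace formula: 2A = Σ (x_i·y_{i+1} − x_{i+1}·y_i), indices taken mod 4.
V_1→V_2: (12)(6) − (-6)(0) = 72
V_2→V_3: (-6)(-13) − (-10)(6) = 138
V_3→V_4: (-10)(-5) − (-2)(-13) = 24
V_4→V_1: (-2)(0) − (12)(-5) = 60
Σ = 294
Area = |Σ|/2 = 147.

147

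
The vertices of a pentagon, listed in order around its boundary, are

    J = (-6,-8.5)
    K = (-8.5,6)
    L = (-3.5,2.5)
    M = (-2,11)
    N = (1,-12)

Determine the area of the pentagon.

Σ = (-108.25) + (-0.25) + (-33.5) + (13) + (-80.5) = -209.5
Area = |Σ|/2 = 104.75.

104.75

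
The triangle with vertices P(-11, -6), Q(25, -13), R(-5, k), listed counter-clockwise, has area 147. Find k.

1

Write out the shoelace sum; only the two edges meeting at R involve k:
2·Area = [(25·k − (-5)·(-13)) + ((-5)·(-6) − (-11)·k)] + 293
       = 36·k + 258 = 294
⇒ k = 1.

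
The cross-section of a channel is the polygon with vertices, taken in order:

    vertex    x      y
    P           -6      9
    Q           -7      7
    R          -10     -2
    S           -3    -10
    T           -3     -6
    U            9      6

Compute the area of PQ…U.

Apply the shoelace formula: 2A = Σ (x_i·y_{i+1} − x_{i+1}·y_i), indices taken mod 6.
Cross-terms: 21, 84, 94, -12, 36, 117  ⇒  Σ = 340
Area = |Σ|/2 = 170.

170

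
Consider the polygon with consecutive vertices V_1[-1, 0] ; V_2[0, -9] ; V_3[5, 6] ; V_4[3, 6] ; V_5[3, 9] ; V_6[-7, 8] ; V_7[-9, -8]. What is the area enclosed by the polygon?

Σ = (9) + (45) + (12) + (9) + (87) + (128) + (-8) = 282
Area = |Σ|/2 = 141.

141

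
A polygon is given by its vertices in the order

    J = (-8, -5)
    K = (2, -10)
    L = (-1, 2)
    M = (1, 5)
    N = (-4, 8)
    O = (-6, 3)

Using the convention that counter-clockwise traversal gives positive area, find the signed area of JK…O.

97.5

Apply the shoelace formula: 2A = Σ (x_i·y_{i+1} − x_{i+1}·y_i), indices taken mod 6.
Σ = (90) + (-6) + (-7) + (28) + (36) + (54) = 195
Signed area = Σ/2 = 97.5 (positive ⇒ counter-clockwise traversal).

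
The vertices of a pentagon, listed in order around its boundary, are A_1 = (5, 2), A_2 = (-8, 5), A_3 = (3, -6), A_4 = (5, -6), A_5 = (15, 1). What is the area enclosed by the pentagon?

103

Σ = (41) + (33) + (12) + (95) + (25) = 206
Area = |Σ|/2 = 103.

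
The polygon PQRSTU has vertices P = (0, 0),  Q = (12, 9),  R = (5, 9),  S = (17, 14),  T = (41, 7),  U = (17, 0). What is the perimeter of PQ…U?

102

|PQ| = √((12)² + (9)²) = √225 = 15
|QR| = √((-7)² + (0)²) = √49 = 7
|RS| = √((12)² + (5)²) = √169 = 13
|ST| = √((24)² + (-7)²) = √625 = 25
|TU| = √((-24)² + (-7)²) = √625 = 25
|UP| = √((-17)² + (0)²) = √289 = 17
Perimeter = 15 + 7 + 13 + 25 + 25 + 17 = 102.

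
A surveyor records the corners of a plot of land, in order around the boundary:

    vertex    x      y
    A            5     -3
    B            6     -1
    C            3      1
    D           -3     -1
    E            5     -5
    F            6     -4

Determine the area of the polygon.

27

Apply the shoelace formula: 2A = Σ (x_i·y_{i+1} − x_{i+1}·y_i), indices taken mod 6.
A→B: (5)(-1) − (6)(-3) = 13
B→C: (6)(1) − (3)(-1) = 9
C→D: (3)(-1) − (-3)(1) = 0
D→E: (-3)(-5) − (5)(-1) = 20
E→F: (5)(-4) − (6)(-5) = 10
F→A: (6)(-3) − (5)(-4) = 2
Σ = 54
Area = |Σ|/2 = 27.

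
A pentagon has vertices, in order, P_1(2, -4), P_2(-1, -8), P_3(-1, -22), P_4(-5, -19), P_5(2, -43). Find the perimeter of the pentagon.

|P_1P_2| = √((-3)² + (-4)²) = √25 = 5
|P_2P_3| = √((0)² + (-14)²) = √196 = 14
|P_3P_4| = √((-4)² + (3)²) = √25 = 5
|P_4P_5| = √((7)² + (-24)²) = √625 = 25
|P_5P_1| = √((0)² + (39)²) = √1521 = 39
Perimeter = 5 + 14 + 5 + 25 + 39 = 88.

88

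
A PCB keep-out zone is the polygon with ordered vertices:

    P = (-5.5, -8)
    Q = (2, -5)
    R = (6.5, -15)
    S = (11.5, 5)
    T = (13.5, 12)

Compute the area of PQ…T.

139.75

P→Q: (-5.5)(-5) − (2)(-8) = 43.5
Q→R: (2)(-15) − (6.5)(-5) = 2.5
R→S: (6.5)(5) − (11.5)(-15) = 205
S→T: (11.5)(12) − (13.5)(5) = 70.5
T→P: (13.5)(-8) − (-5.5)(12) = -42
Σ = 279.5
Area = |Σ|/2 = 139.75.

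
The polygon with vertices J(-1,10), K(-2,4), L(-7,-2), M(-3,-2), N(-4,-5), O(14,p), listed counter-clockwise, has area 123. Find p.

9

The doubled signed area Σ (x_i y_{i+1} − x_{i+1} y_i) is linear in p.
With p=0 it equals 273; the coefficient of p is -3 (from the two edges through O).
So -3·p + 273 = 2·123 = 246 ⇒ p = 9.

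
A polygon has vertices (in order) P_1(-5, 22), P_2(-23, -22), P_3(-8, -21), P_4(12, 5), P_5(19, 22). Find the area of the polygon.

P_1→P_2: (-5)(-22) − (-23)(22) = 616
P_2→P_3: (-23)(-21) − (-8)(-22) = 307
P_3→P_4: (-8)(5) − (12)(-21) = 212
P_4→P_5: (12)(22) − (19)(5) = 169
P_5→P_1: (19)(22) − (-5)(22) = 528
Σ = 1832
Area = |Σ|/2 = 916.

916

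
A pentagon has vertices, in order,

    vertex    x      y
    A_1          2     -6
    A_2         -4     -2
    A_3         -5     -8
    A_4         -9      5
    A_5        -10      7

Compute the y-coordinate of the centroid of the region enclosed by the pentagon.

-37/42

Apply the surveyor's formula. First the cross-terms c_i = x_i·y_{i+1} − x_{i+1}·y_i:
  -28, 22, -97, -13, 46  ⇒  2A = -70, A = -35.
Then Σ (y_i + y_{i+1})·c_i = 185, so ȳ = 185 / (6·(-35)) = -37/42.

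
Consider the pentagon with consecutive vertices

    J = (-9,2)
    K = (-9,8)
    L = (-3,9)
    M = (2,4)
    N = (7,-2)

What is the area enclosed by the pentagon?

88.5

Apply the shoelace (surveyor's) formula: 2A = Σ (x_i·y_{i+1} − x_{i+1}·y_i), indices taken mod 5.
Cross-terms: -54, -57, -30, -32, -4  ⇒  Σ = -177
Area = |Σ|/2 = 88.5.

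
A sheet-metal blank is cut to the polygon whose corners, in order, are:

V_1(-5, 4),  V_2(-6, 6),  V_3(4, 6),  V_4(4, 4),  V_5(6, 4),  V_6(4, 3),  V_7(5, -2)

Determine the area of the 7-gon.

46.5

Apply Gauss's area formula: 2A = Σ (x_i·y_{i+1} − x_{i+1}·y_i), indices taken mod 7.
Cross-terms: -6, -60, -8, -8, 2, -23, 10  ⇒  Σ = -93
Area = |Σ|/2 = 46.5.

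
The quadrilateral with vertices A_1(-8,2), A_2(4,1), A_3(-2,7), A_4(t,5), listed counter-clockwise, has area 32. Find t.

The doubled signed area Σ (x_i y_{i+1} − x_{i+1} y_i) is linear in t.
With t=0 it equals 44; the coefficient of t is -5 (from the two edges through A_4).
So -5·t + 44 = 2·32 = 64 ⇒ t = -4.

-4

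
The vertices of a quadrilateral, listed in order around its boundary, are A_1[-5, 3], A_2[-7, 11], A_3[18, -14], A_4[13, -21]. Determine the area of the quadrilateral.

Apply the surveyor's formula: 2A = Σ (x_i·y_{i+1} − x_{i+1}·y_i), indices taken mod 4.
Σ = (-34) + (-100) + (-196) + (-66) = -396
Area = |Σ|/2 = 198.

198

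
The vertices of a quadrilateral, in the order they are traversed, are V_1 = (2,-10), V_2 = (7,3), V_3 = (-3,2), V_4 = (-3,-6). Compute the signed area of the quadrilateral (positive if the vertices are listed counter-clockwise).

82.5

Apply the surveyor's formula: 2A = Σ (x_i·y_{i+1} − x_{i+1}·y_i), indices taken mod 4.
Σ = (76) + (23) + (24) + (42) = 165
Signed area = Σ/2 = 82.5 (positive ⇒ counter-clockwise traversal).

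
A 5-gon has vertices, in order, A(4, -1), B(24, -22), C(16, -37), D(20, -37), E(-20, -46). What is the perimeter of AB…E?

142

|AB| = √((20)² + (-21)²) = √841 = 29
|BC| = √((-8)² + (-15)²) = √289 = 17
|CD| = √((4)² + (0)²) = √16 = 4
|DE| = √((-40)² + (-9)²) = √1681 = 41
|EA| = √((24)² + (45)²) = √2601 = 51
Perimeter = 29 + 17 + 4 + 41 + 51 = 142.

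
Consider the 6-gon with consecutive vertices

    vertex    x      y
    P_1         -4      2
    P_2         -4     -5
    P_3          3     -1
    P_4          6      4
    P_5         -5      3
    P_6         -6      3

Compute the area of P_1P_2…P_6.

53

Apply Gauss's area formula: 2A = Σ (x_i·y_{i+1} − x_{i+1}·y_i), indices taken mod 6.
Cross-terms: 28, 19, 18, 38, 3, 0  ⇒  Σ = 106
Area = |Σ|/2 = 53.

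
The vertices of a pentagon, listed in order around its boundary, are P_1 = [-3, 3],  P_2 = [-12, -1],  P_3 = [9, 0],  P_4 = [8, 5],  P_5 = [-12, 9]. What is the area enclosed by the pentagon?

Apply the shoelace (surveyor's) formula: 2A = Σ (x_i·y_{i+1} − x_{i+1}·y_i), indices taken mod 5.
Σ = (39) + (9) + (45) + (132) + (-9) = 216
Area = |Σ|/2 = 108.

108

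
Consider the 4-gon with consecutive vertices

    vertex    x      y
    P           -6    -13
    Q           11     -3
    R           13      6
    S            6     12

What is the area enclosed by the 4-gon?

190

Apply the shoelace (surveyor's) formula: 2A = Σ (x_i·y_{i+1} − x_{i+1}·y_i), indices taken mod 4.
P→Q: (-6)(-3) − (11)(-13) = 161
Q→R: (11)(6) − (13)(-3) = 105
R→S: (13)(12) − (6)(6) = 120
S→P: (6)(-13) − (-6)(12) = -6
Σ = 380
Area = |Σ|/2 = 190.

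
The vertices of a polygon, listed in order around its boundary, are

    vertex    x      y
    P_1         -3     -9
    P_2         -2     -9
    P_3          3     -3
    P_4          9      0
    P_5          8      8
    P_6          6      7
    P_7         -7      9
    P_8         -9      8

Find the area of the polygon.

191

Cross-terms: 9, 33, 27, 72, 8, 103, 25, 105  ⇒  Σ = 382
Area = |Σ|/2 = 191.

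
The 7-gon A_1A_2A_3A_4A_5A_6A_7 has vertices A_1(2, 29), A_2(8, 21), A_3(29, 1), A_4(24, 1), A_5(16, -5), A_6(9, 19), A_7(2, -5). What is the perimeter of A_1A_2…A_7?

138

|A_1A_2| = √((6)² + (-8)²) = √100 = 10
|A_2A_3| = √((21)² + (-20)²) = √841 = 29
|A_3A_4| = √((-5)² + (0)²) = √25 = 5
|A_4A_5| = √((-8)² + (-6)²) = √100 = 10
|A_5A_6| = √((-7)² + (24)²) = √625 = 25
|A_6A_7| = √((-7)² + (-24)²) = √625 = 25
|A_7A_1| = √((0)² + (34)²) = √1156 = 34
Perimeter = 10 + 29 + 5 + 10 + 25 + 25 + 34 = 138.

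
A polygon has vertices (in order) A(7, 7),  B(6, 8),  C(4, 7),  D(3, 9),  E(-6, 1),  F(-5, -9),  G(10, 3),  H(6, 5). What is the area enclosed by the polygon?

Cross-terms: 14, 10, 15, 57, 59, 75, 32, 7  ⇒  Σ = 269
Area = |Σ|/2 = 134.5.

134.5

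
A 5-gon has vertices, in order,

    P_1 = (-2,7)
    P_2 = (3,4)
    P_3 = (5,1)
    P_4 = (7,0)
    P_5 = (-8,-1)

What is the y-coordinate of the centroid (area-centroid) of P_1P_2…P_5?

376/177

Apply Gauss's area formula. First the cross-terms c_i = x_i·y_{i+1} − x_{i+1}·y_i:
  -29, -17, -7, -7, -58  ⇒  2A = -118, A = -59.
Then Σ (y_i + y_{i+1})·c_i = -752, so ȳ = -752 / (6·(-59)) = 376/177.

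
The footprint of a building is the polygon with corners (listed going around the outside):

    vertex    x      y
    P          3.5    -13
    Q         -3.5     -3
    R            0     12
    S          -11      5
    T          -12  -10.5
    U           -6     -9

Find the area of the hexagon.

Apply the surveyor's formula: 2A = Σ (x_i·y_{i+1} − x_{i+1}·y_i), indices taken mod 6.
Cross-terms: -56, -42, 132, 175.5, 45, 109.5  ⇒  Σ = 364
Area = |Σ|/2 = 182.

182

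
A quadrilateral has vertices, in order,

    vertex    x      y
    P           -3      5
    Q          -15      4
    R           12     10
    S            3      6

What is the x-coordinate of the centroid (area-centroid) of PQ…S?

-0.5

Apply the surveyor's formula. First the cross-terms c_i = x_i·y_{i+1} − x_{i+1}·y_i:
  63, -198, 42, 33  ⇒  2A = -60, A = -30.
Then Σ (x_i + x_{i+1})·c_i = 90, so x̄ = 90 / (6·(-30)) = -0.5.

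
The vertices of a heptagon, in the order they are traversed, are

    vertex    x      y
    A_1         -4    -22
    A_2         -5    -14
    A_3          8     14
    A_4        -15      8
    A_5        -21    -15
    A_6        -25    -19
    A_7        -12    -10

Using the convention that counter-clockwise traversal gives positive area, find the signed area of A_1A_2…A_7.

462.5

Apply the surveyor's formula: 2A = Σ (x_i·y_{i+1} − x_{i+1}·y_i), indices taken mod 7.
A_1→A_2: (-4)(-14) − (-5)(-22) = -54
A_2→A_3: (-5)(14) − (8)(-14) = 42
A_3→A_4: (8)(8) − (-15)(14) = 274
A_4→A_5: (-15)(-15) − (-21)(8) = 393
A_5→A_6: (-21)(-19) − (-25)(-15) = 24
A_6→A_7: (-25)(-10) − (-12)(-19) = 22
A_7→A_1: (-12)(-22) − (-4)(-10) = 224
Σ = 925
Signed area = Σ/2 = 462.5 (positive ⇒ counter-clockwise traversal).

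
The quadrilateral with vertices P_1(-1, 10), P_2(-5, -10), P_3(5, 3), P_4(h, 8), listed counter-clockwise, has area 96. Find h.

7

The doubled signed area Σ (x_i y_{i+1} − x_{i+1} y_i) is linear in h.
With h=0 it equals 143; the coefficient of h is 7 (from the two edges through P_4).
So 7·h + 143 = 2·96 = 192 ⇒ h = 7.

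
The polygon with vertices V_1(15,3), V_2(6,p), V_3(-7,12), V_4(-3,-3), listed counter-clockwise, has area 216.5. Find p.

Write out the shoelace sum; only the two edges meeting at V_2 involve p:
2·Area = [(15·p − 6·3) + (6·12 − (-7)·p)] + 93
       = 22·p + 147 = 433
⇒ p = 13.

13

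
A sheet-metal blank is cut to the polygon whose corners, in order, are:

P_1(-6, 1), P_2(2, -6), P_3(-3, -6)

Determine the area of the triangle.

Cross-terms: 34, -30, -39  ⇒  Σ = -35
Area = |Σ|/2 = 17.5.

17.5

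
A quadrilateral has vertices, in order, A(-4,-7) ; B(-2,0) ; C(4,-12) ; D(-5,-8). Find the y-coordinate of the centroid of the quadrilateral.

-535/79

Apply the surveyor's formula. First the cross-terms c_i = x_i·y_{i+1} − x_{i+1}·y_i:
  -14, 24, -92, 3  ⇒  2A = -79, A = -39.5.
Then Σ (y_i + y_{i+1})·c_i = 1605, so ȳ = 1605 / (6·(-39.5)) = -535/79.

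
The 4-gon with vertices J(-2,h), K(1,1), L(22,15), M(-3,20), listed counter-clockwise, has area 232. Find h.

Write out the shoelace sum; only the two edges meeting at J involve h:
2·Area = [((-3)·h − (-2)·20) + ((-2)·1 − 1·h)] + 478
       = -4·h + 516 = 464
⇒ h = 13.

13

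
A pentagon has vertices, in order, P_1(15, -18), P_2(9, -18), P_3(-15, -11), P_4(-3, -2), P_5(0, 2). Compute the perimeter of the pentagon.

|P_1P_2| = √((-6)² + (0)²) = √36 = 6
|P_2P_3| = √((-24)² + (7)²) = √625 = 25
|P_3P_4| = √((12)² + (9)²) = √225 = 15
|P_4P_5| = √((3)² + (4)²) = √25 = 5
|P_5P_1| = √((15)² + (-20)²) = √625 = 25
Perimeter = 6 + 25 + 15 + 5 + 25 = 76.

76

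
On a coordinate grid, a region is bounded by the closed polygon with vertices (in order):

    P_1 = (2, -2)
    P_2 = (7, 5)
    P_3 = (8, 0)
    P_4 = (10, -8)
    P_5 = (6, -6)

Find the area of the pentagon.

46

Apply the shoelace (surveyor's) formula: 2A = Σ (x_i·y_{i+1} − x_{i+1}·y_i), indices taken mod 5.
Cross-terms: 24, -40, -64, -12, 0  ⇒  Σ = -92
Area = |Σ|/2 = 46.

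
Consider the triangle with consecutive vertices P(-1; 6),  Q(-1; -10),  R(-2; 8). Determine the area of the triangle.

8

Apply Gauss's area formula: 2A = Σ (x_i·y_{i+1} − x_{i+1}·y_i), indices taken mod 3.
Σ = (16) + (-28) + (-4) = -16
Area = |Σ|/2 = 8.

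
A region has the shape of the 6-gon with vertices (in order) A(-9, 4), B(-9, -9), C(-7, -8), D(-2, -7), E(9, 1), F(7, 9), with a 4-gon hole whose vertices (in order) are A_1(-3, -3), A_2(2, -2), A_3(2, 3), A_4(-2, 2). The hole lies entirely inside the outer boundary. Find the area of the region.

Outer boundary:
Cross-terms: 117, 9, 33, 61, 74, 109  ⇒  Σ = 403
Area = |Σ|/2 = 201.5.
Hole:
Apply the shoelace formula: 2A = Σ (x_i·y_{i+1} − x_{i+1}·y_i), indices taken mod 4.
A_1→A_2: (-3)(-2) − (2)(-3) = 12
A_2→A_3: (2)(3) − (2)(-2) = 10
A_3→A_4: (2)(2) − (-2)(3) = 10
A_4→A_1: (-2)(-3) − (-3)(2) = 12
Σ = 44
Area = |Σ|/2 = 22.
Net area = 201.5 − 22 = 179.5.

179.5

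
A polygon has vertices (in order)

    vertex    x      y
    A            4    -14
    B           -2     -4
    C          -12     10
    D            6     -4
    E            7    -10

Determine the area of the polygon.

107

Apply the shoelace formula: 2A = Σ (x_i·y_{i+1} − x_{i+1}·y_i), indices taken mod 5.
Σ = (-44) + (-68) + (-12) + (-32) + (-58) = -214
Area = |Σ|/2 = 107.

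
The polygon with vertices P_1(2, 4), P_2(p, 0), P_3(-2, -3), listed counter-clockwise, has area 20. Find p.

-6

The doubled signed area Σ (x_i y_{i+1} − x_{i+1} y_i) is linear in p.
With p=0 it equals -2; the coefficient of p is -7 (from the two edges through P_2).
So -7·p + -2 = 2·20 = 40 ⇒ p = -6.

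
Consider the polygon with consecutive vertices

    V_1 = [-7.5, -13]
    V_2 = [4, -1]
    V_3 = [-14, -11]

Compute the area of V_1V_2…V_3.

50.5

Apply Gauss's area formula: 2A = Σ (x_i·y_{i+1} − x_{i+1}·y_i), indices taken mod 3.
Σ = (59.5) + (-58) + (99.5) = 101
Area = |Σ|/2 = 50.5.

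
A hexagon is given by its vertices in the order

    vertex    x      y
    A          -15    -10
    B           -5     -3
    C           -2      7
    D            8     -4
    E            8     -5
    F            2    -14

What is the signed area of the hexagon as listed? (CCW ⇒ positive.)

Apply the surveyor's formula: 2A = Σ (x_i·y_{i+1} − x_{i+1}·y_i), indices taken mod 6.
Σ = (-5) + (-41) + (-48) + (-8) + (-102) + (-230) = -434
Signed area = Σ/2 = -217 (negative ⇒ clockwise traversal).

-217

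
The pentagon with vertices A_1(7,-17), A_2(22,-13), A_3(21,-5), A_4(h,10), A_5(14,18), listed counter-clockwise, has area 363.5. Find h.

25

The doubled signed area Σ (x_i y_{i+1} − x_{i+1} y_i) is linear in h.
With h=0 it equals 152; the coefficient of h is 23 (from the two edges through A_4).
So 23·h + 152 = 2·363.5 = 727 ⇒ h = 25.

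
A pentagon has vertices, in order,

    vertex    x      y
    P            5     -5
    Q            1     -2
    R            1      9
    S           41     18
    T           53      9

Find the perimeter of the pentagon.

|PQ| = √((-4)² + (3)²) = √25 = 5
|QR| = √((0)² + (11)²) = √121 = 11
|RS| = √((40)² + (9)²) = √1681 = 41
|ST| = √((12)² + (-9)²) = √225 = 15
|TP| = √((-48)² + (-14)²) = √2500 = 50
Perimeter = 5 + 11 + 41 + 15 + 50 = 122.

122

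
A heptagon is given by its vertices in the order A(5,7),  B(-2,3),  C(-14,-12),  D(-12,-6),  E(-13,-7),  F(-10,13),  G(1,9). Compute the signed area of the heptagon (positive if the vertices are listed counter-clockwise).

-169.5

A→B: (5)(3) − (-2)(7) = 29
B→C: (-2)(-12) − (-14)(3) = 66
C→D: (-14)(-6) − (-12)(-12) = -60
D→E: (-12)(-7) − (-13)(-6) = 6
E→F: (-13)(13) − (-10)(-7) = -239
F→G: (-10)(9) − (1)(13) = -103
G→A: (1)(7) − (5)(9) = -38
Σ = -339
Signed area = Σ/2 = -169.5 (negative ⇒ clockwise traversal).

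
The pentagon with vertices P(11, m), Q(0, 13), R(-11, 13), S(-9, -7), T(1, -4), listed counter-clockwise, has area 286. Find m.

5

The doubled signed area Σ (x_i y_{i+1} − x_{i+1} y_i) is linear in m.
With m=0 it equals 567; the coefficient of m is 1 (from the two edges through P).
So 1·m + 567 = 2·286 = 572 ⇒ m = 5.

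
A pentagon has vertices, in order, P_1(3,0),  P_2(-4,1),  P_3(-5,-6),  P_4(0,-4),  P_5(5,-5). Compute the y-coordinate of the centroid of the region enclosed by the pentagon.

-199/87

Apply the shoelace (surveyor's) formula. First the cross-terms c_i = x_i·y_{i+1} − x_{i+1}·y_i:
  3, 29, 20, 20, 15  ⇒  2A = 87, A = 43.5.
Then Σ (y_i + y_{i+1})·c_i = -597, so ȳ = -597 / (6·43.5) = -199/87.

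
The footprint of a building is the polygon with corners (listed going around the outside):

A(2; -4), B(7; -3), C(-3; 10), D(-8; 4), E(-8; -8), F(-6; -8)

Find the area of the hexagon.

151.5

Σ = (22) + (61) + (68) + (96) + (16) + (40) = 303
Area = |Σ|/2 = 151.5.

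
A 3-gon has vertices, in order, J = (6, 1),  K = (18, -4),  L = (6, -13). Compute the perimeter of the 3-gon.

|JK| = √((12)² + (-5)²) = √169 = 13
|KL| = √((-12)² + (-9)²) = √225 = 15
|LJ| = √((0)² + (14)²) = √196 = 14
Perimeter = 13 + 15 + 14 = 42.

42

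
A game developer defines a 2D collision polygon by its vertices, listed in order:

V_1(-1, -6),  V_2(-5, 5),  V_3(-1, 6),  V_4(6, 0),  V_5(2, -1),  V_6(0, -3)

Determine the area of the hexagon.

55.5

Apply Gauss's area formula: 2A = Σ (x_i·y_{i+1} − x_{i+1}·y_i), indices taken mod 6.
Σ = (-35) + (-25) + (-36) + (-6) + (-6) + (-3) = -111
Area = |Σ|/2 = 55.5.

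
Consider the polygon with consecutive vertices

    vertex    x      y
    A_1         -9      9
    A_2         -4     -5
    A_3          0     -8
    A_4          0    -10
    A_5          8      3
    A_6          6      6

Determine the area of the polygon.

Apply Gauss's area formula: 2A = Σ (x_i·y_{i+1} − x_{i+1}·y_i), indices taken mod 6.
A_1→A_2: (-9)(-5) − (-4)(9) = 81
A_2→A_3: (-4)(-8) − (0)(-5) = 32
A_3→A_4: (0)(-10) − (0)(-8) = 0
A_4→A_5: (0)(3) − (8)(-10) = 80
A_5→A_6: (8)(6) − (6)(3) = 30
A_6→A_1: (6)(9) − (-9)(6) = 108
Σ = 331
Area = |Σ|/2 = 165.5.

165.5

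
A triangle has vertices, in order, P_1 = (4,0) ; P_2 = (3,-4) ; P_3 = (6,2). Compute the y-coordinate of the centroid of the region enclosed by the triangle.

Apply the shoelace formula. First the cross-terms c_i = x_i·y_{i+1} − x_{i+1}·y_i:
  -16, 30, -8  ⇒  2A = 6, A = 3.
Then Σ (y_i + y_{i+1})·c_i = -12, so ȳ = -12 / (6·3) = -2/3.

-2/3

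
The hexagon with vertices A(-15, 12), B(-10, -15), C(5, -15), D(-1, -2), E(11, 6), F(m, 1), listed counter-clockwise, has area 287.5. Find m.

The doubled signed area Σ (x_i y_{i+1} − x_{i+1} y_i) is linear in m.
With m=0 it equals 587; the coefficient of m is 6 (from the two edges through F).
So 6·m + 587 = 2·287.5 = 575 ⇒ m = -2.

-2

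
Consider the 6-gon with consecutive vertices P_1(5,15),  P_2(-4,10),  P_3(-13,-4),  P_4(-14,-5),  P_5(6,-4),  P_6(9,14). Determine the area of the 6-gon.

268

Cross-terms: 110, 146, 9, 86, 120, 65  ⇒  Σ = 536
Area = |Σ|/2 = 268.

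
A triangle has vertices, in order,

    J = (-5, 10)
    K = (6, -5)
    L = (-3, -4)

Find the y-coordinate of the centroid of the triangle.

1/3

Apply the surveyor's formula. First the cross-terms c_i = x_i·y_{i+1} − x_{i+1}·y_i:
  -35, -39, -50  ⇒  2A = -124, A = -62.
Then Σ (y_i + y_{i+1})·c_i = -124, so ȳ = -124 / (6·(-62)) = 1/3.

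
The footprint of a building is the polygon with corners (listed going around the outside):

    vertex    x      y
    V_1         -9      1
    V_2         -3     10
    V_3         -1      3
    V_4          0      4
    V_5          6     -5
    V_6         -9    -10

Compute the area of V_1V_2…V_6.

159

Apply Gauss's area formula: 2A = Σ (x_i·y_{i+1} − x_{i+1}·y_i), indices taken mod 6.
V_1→V_2: (-9)(10) − (-3)(1) = -87
V_2→V_3: (-3)(3) − (-1)(10) = 1
V_3→V_4: (-1)(4) − (0)(3) = -4
V_4→V_5: (0)(-5) − (6)(4) = -24
V_5→V_6: (6)(-10) − (-9)(-5) = -105
V_6→V_1: (-9)(1) − (-9)(-10) = -99
Σ = -318
Area = |Σ|/2 = 159.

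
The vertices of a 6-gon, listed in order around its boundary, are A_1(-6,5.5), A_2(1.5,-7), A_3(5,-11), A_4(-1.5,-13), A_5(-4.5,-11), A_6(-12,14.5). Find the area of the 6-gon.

123.75

Apply the shoelace formula: 2A = Σ (x_i·y_{i+1} − x_{i+1}·y_i), indices taken mod 6.
A_1→A_2: (-6)(-7) − (1.5)(5.5) = 33.75
A_2→A_3: (1.5)(-11) − (5)(-7) = 18.5
A_3→A_4: (5)(-13) − (-1.5)(-11) = -81.5
A_4→A_5: (-1.5)(-11) − (-4.5)(-13) = -42
A_5→A_6: (-4.5)(14.5) − (-12)(-11) = -197.25
A_6→A_1: (-12)(5.5) − (-6)(14.5) = 21
Σ = -247.5
Area = |Σ|/2 = 123.75.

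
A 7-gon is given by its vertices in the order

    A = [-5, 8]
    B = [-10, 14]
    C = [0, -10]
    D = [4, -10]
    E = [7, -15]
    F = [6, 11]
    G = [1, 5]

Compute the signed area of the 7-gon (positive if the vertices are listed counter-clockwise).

189.5

Apply the surveyor's formula: 2A = Σ (x_i·y_{i+1} − x_{i+1}·y_i), indices taken mod 7.
Σ = (10) + (100) + (40) + (10) + (167) + (19) + (33) = 379
Signed area = Σ/2 = 189.5 (positive ⇒ counter-clockwise traversal).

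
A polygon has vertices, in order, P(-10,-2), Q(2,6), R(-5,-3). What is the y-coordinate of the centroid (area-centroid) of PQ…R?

Apply Gauss's area formula. First the cross-terms c_i = x_i·y_{i+1} − x_{i+1}·y_i:
  -56, 24, -20  ⇒  2A = -52, A = -26.
Then Σ (y_i + y_{i+1})·c_i = -52, so ȳ = -52 / (6·(-26)) = 1/3.

1/3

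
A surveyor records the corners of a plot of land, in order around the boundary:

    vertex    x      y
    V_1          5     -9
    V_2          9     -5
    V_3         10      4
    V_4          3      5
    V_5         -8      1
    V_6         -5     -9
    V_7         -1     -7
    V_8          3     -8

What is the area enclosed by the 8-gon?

184

Apply the surveyor's formula: 2A = Σ (x_i·y_{i+1} − x_{i+1}·y_i), indices taken mod 8.
V_1→V_2: (5)(-5) − (9)(-9) = 56
V_2→V_3: (9)(4) − (10)(-5) = 86
V_3→V_4: (10)(5) − (3)(4) = 38
V_4→V_5: (3)(1) − (-8)(5) = 43
V_5→V_6: (-8)(-9) − (-5)(1) = 77
V_6→V_7: (-5)(-7) − (-1)(-9) = 26
V_7→V_8: (-1)(-8) − (3)(-7) = 29
V_8→V_1: (3)(-9) − (5)(-8) = 13
Σ = 368
Area = |Σ|/2 = 184.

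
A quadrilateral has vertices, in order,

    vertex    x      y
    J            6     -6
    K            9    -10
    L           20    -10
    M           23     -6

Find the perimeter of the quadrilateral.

|JK| = √((3)² + (-4)²) = √25 = 5
|KL| = √((11)² + (0)²) = √121 = 11
|LM| = √((3)² + (4)²) = √25 = 5
|MJ| = √((-17)² + (0)²) = √289 = 17
Perimeter = 5 + 11 + 5 + 17 = 38.

38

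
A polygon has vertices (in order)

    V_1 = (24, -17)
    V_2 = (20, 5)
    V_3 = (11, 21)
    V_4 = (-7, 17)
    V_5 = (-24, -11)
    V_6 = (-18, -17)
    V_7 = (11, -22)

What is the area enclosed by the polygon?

1389

Apply Gauss's area formula: 2A = Σ (x_i·y_{i+1} − x_{i+1}·y_i), indices taken mod 7.
Σ = (460) + (365) + (334) + (485) + (210) + (583) + (341) = 2778
Area = |Σ|/2 = 1389.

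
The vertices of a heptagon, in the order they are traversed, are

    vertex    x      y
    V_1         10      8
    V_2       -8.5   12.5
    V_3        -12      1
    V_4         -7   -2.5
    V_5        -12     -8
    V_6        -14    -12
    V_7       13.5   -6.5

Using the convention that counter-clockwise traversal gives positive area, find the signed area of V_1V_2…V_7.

Apply the shoelace formula: 2A = Σ (x_i·y_{i+1} − x_{i+1}·y_i), indices taken mod 7.
Σ = (193) + (141.5) + (37) + (26) + (32) + (253) + (173) = 855.5
Signed area = Σ/2 = 427.75 (positive ⇒ counter-clockwise traversal).

427.75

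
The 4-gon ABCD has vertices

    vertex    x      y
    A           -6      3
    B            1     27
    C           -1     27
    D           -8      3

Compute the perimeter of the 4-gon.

|AB| = √((7)² + (24)²) = √625 = 25
|BC| = √((-2)² + (0)²) = √4 = 2
|CD| = √((-7)² + (-24)²) = √625 = 25
|DA| = √((2)² + (0)²) = √4 = 2
Perimeter = 25 + 2 + 25 + 2 = 54.

54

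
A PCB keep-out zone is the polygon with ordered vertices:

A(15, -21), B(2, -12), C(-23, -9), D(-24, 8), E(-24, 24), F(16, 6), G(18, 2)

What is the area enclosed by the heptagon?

1114

Apply the surveyor's formula: 2A = Σ (x_i·y_{i+1} − x_{i+1}·y_i), indices taken mod 7.
Σ = (-138) + (-294) + (-400) + (-384) + (-528) + (-76) + (-408) = -2228
Area = |Σ|/2 = 1114.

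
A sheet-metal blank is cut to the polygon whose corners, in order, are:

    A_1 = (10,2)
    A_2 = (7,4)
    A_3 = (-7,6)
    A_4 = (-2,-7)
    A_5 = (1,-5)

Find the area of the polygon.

Apply the shoelace (surveyor's) formula: 2A = Σ (x_i·y_{i+1} − x_{i+1}·y_i), indices taken mod 5.
Cross-terms: 26, 70, 61, 17, 52  ⇒  Σ = 226
Area = |Σ|/2 = 113.

113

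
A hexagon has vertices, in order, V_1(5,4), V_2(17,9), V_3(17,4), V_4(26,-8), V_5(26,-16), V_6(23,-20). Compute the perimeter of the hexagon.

76

|V_1V_2| = √((12)² + (5)²) = √169 = 13
|V_2V_3| = √((0)² + (-5)²) = √25 = 5
|V_3V_4| = √((9)² + (-12)²) = √225 = 15
|V_4V_5| = √((0)² + (-8)²) = √64 = 8
|V_5V_6| = √((-3)² + (-4)²) = √25 = 5
|V_6V_1| = √((-18)² + (24)²) = √900 = 30
Perimeter = 13 + 5 + 15 + 8 + 5 + 30 = 76.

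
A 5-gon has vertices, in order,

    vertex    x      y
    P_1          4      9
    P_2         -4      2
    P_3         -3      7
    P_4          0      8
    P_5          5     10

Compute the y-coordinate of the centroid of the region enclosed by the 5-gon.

233/37

Apply the shoelace formula. First the cross-terms c_i = x_i·y_{i+1} − x_{i+1}·y_i:
  44, -22, -24, -40, 5  ⇒  2A = -37, A = -18.5.
Then Σ (y_i + y_{i+1})·c_i = -699, so ȳ = -699 / (6·(-18.5)) = 233/37.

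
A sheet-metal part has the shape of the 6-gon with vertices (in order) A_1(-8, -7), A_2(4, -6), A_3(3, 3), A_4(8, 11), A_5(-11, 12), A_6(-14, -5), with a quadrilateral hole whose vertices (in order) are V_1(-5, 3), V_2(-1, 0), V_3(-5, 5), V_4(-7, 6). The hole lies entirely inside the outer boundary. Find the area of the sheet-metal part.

Outer boundary:
A_1→A_2: (-8)(-6) − (4)(-7) = 76
A_2→A_3: (4)(3) − (3)(-6) = 30
A_3→A_4: (3)(11) − (8)(3) = 9
A_4→A_5: (8)(12) − (-11)(11) = 217
A_5→A_6: (-11)(-5) − (-14)(12) = 223
A_6→A_1: (-14)(-7) − (-8)(-5) = 58
Σ = 613
Area = |Σ|/2 = 306.5.
Hole:
Σ = (3) + (-5) + (5) + (9) = 12
Area = |Σ|/2 = 6.
Net area = 306.5 − 6 = 300.5.

300.5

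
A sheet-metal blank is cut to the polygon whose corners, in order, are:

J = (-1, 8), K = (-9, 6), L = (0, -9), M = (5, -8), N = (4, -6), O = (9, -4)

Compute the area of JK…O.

150

Σ = (66) + (81) + (45) + (2) + (38) + (68) = 300
Area = |Σ|/2 = 150.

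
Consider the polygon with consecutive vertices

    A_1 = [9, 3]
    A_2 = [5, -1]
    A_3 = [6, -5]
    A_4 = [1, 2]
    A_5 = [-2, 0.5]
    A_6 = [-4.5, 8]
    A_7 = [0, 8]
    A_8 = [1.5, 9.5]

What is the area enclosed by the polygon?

Σ = (-24) + (-19) + (17) + (4.5) + (-13.75) + (-36) + (-12) + (-81) = -164.25
Area = |Σ|/2 = 82.125.

82.125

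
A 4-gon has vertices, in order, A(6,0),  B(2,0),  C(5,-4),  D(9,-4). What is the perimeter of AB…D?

|AB| = √((-4)² + (0)²) = √16 = 4
|BC| = √((3)² + (-4)²) = √25 = 5
|CD| = √((4)² + (0)²) = √16 = 4
|DA| = √((-3)² + (4)²) = √25 = 5
Perimeter = 4 + 5 + 4 + 5 = 18.

18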